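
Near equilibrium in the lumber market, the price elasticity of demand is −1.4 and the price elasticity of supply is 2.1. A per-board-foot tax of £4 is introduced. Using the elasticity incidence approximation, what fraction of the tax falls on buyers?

Incidence ratio: buyers' share ≈ εs / (εs + |εd|) = 2.1 / (2.1 + 1.4) = 0.6.
Supply is the more elastic side, so buyers bear the larger share.

Buyers' share ≈ 0.6.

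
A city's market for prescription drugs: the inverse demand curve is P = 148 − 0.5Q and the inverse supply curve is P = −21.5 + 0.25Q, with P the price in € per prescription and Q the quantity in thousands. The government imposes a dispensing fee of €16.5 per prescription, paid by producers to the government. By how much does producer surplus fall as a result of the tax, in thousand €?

Producer surplus falls by €1182.5 thousand.

Inverting to Q(P) form: Qd = 296 − 2P; Qs = 4P + 86.
Without the tax, 296 − 2P = 4P + 86 gives 6P = 210, so P* = €35 and Q* = 226.
With the tax collected from producers, supply shifts: Qs = 4(P − 16.5) + 86.
Solving gives Q = 204 with buyers paying €46 and producers receiving €29.5 (the €16.5 wedge).
ΔPS is the trapezoid between Q = 204 and Q = 226 of height €5.5: ½ · (226 + 204) · 5.5 = €1182.5.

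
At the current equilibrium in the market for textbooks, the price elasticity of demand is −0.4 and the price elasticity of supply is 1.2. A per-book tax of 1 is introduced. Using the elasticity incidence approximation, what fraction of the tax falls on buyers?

Buyers' share ≈ 0.75.

Incidence ratio: buyers' share ≈ εs / (εs + |εd|) = 1.2 / (1.2 + 0.4) = 0.75.
Supply is the more elastic side, so buyers bear the larger share.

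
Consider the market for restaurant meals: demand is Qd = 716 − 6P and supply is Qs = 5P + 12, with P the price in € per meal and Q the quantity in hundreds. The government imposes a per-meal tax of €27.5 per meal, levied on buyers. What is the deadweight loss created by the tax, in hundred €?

Deadweight loss = €1031.25 hundred.

Before the tax: set 716 − 6P = 5P + 12 → P* = €64, Q* = 332.
With the tax collected from buyers, demand (in seller-price terms) shifts: Qd = 716 − 6(P + 27.5).
Solving gives Q = 257 with buyers paying €76.5 and suppliers receiving €49 (the €27.5 wedge).
Quantity falls by |ΔQ| = |332 − 257| = 75.
DWL = ½ · t · |ΔQ| = ½ · 27.5 · 75 = €1031.25.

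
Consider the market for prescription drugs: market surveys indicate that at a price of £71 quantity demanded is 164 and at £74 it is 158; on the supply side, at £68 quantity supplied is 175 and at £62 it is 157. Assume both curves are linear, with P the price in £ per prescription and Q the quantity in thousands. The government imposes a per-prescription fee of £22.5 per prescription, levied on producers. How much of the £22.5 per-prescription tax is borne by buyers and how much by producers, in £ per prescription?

Demand slope: (158 − 164)/(74 − 71) = -2, so Qd = 306 − 2P.
Supply slope: (157 − 175)/(62 − 68) = 3, so Qs = 3P − 29.
Without the tax, 306 − 2P = 3P − 29 gives 5P = 335, so P* = £67 and Q* = 172.
With the tax collected from producers, supply shifts: Qs = 3(P − 22.5) − 29.
Solving gives Q = 145 with buyers paying £80.5 and producers receiving £58 (the £22.5 wedge).
Burden on buyers: £13.5; on producers: £9. (They sum to £22.5.)
The less price-elastic side of the market bears the larger share of a per-unit tax.

Buyers bear £13.5 per prescription; producers bear £9 per prescription.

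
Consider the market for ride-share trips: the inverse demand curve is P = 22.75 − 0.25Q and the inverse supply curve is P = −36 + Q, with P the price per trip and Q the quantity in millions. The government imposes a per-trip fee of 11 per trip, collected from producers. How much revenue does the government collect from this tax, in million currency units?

Tax revenue = 420.2 million.

Rewrite in direct form: Qd = 91 − 4P and Qs = P + 36.
Before the tax: set 91 − 4P = P + 36 → P* = 11, Q* = 47.
With the tax collected from producers, supply shifts: Qs = (P − 11) + 36.
New equilibrium: consumers pay 13.2, producers receive 2.2, Q = 38.2. (Wedge: Pb − Ps = 11.)
Revenue = t · Q = 11 · 38.2 = 420.2.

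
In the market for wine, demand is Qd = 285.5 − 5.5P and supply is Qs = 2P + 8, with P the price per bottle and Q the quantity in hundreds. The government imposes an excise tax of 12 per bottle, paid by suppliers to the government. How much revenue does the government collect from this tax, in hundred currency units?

Tax revenue = 772.8 hundred.

Before the tax: set 285.5 − 5.5P = 2P + 8 → P* = 37, Q* = 82.
With the tax collected from suppliers, supply shifts: Qs = 2(P − 12) + 8.
New equilibrium: consumers pay 40.2, suppliers receive 28.2, Q = 64.4. (Wedge: Pb − Ps = 12.)
Revenue = t · Q = 12 · 64.4 = 772.8.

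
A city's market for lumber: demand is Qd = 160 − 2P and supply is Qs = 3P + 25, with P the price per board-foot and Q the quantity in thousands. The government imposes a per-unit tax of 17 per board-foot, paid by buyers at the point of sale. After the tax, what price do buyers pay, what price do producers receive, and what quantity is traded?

Buyers pay 37.2; producers receive 20.2; quantity = 85.6.

Without the tax, 160 − 2P = 3P + 25 gives 5P = 135, so P* = 27 and Q* = 106.
With the tax collected from buyers, demand (in seller-price terms) shifts: Qd = 160 − 2(P + 17).
New equilibrium: buyers pay 37.2, producers receive 20.2, Q = 85.6. (Wedge: Pb − Ps = 17.)
The less price-elastic side of the market bears the larger share of a per-unit tax.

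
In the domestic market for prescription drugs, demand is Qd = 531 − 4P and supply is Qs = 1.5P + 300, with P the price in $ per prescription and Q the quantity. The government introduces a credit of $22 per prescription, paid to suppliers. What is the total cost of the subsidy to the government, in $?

Before the subsidy: set 531 − 4P = 1.5P + 300 → P* = $42, Q* = 363.
With a per-unit subsidy paid to suppliers, each receives P + 22 per unit sold, so supply becomes Qs = 1.5(P + 22) + 300.
Solving gives Q = 387 with buyers paying $36 and suppliers receiving $58 (the $22 wedge).
Outlay = t · Q = 22 · 387 = $8514.

Government outlay = $8514.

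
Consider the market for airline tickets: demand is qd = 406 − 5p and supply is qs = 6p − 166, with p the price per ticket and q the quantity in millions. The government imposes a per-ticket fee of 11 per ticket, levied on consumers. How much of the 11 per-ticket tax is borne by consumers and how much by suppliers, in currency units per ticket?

Consumers bear 6 per ticket; suppliers bear 5 per ticket.

Before the tax: set 406 − 5p = 6p − 166 → p* = 52, q* = 146.
With the tax collected from consumers, demand (in seller-price terms) shifts: qd = 406 − 5(p + 11).
Solving gives q = 116 with consumers paying 58 and suppliers receiving 47 (the 11 wedge).
Burden on consumers: 6; on suppliers: 5. (They sum to 11.)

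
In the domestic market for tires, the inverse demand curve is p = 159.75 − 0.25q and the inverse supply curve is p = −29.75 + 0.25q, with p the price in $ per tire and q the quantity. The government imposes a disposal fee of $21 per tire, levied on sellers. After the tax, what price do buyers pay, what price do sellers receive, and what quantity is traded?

Inverting to q(p) form: qd = 639 − 4p; qs = 4p + 119.
Without the tax, 639 − 4p = 4p + 119 gives 8p = 520, so p* = $65 and q* = 379.
With the tax collected from sellers, supply shifts: qs = 4(p − 21) + 119.
New equilibrium: buyers pay $75.5, sellers receive $54.5, q = 337. (Wedge: pb − ps = 21.)
The less price-elastic side of the market bears the larger share of a per-unit tax.

Buyers pay $75.5; sellers receive $54.5; quantity = 337.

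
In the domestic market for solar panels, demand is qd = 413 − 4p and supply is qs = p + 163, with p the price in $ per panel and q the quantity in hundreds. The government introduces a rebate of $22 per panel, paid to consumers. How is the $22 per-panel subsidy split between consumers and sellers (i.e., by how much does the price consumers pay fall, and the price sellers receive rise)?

Consumers gain $4.4 per panel; sellers gain $17.6 per panel.

Without the subsidy, 413 − 4p = p + 163 gives 5p = 250, so p* = $50 and q* = 213.
With a per-unit subsidy paid to consumers, each effectively pays p − 22, so demand becomes qd = 413 − 4(p − 22).
New equilibrium: consumers pay $45.6, sellers receive $67.6, q = 230.6. (Wedge: pb − ps = −22.)
Gain to consumers: $4.4; to sellers: $17.6. (They sum to $22.)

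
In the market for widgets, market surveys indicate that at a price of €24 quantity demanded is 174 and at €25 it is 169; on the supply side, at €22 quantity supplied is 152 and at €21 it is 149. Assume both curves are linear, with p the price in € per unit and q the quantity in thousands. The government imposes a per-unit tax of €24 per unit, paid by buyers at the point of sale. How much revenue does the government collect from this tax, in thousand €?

Tax revenue = €2856 thousand.

Demand slope: (169 − 174)/(25 − 24) = -5, so qd = 294 − 5p.
Supply slope: (149 − 152)/(21 − 22) = 3, so qs = 3p + 86.
Without the tax, 294 − 5p = 3p + 86 gives 8p = 208, so p* = €26 and q* = 164.
With the tax collected from buyers, demand (in seller-price terms) shifts: qd = 294 − 5(p + 24).
New equilibrium: buyers pay €35, producers receive €11, q = 119. (Wedge: pb − ps = 24.)
Revenue = t · Q = 24 · 119 = €2856.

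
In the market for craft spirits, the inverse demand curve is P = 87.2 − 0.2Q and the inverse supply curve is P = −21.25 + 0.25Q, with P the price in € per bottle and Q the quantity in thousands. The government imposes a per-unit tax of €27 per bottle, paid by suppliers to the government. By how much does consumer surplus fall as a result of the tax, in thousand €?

Consumer surplus falls by €2532 thousand.

Inverting to Q(P) form: Qd = 436 − 5P; Qs = 4P + 85.
Without the tax, 436 − 5P = 4P + 85 gives 9P = 351, so P* = €39 and Q* = 241.
With the tax collected from suppliers, supply shifts: Qs = 4(P − 27) + 85.
New equilibrium: buyers pay €51, suppliers receive €24, Q = 181. (Wedge: Pb − Ps = 27.)
ΔCS is the trapezoid between Q = 181 and Q = 241 of height €12: ½ · (241 + 181) · 12 = €2532.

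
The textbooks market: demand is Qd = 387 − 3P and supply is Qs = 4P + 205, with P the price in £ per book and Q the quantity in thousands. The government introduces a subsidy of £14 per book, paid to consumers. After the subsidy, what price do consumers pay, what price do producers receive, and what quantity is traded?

Consumers pay £18; producers receive £32; quantity = 333.

Without the subsidy, 387 − 3P = 4P + 205 gives 7P = 182, so P* = £26 and Q* = 309.
With a per-unit subsidy paid to consumers, each effectively pays P − 14, so demand becomes Qd = 387 − 3(P − 14).
Solving gives Q = 333 with consumers paying £18 and producers receiving £32 (the £14 wedge).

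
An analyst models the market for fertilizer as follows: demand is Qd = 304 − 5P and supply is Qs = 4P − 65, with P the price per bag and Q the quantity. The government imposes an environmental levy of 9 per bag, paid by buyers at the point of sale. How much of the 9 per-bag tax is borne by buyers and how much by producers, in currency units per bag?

Before the tax: set 304 − 5P = 4P − 65 → P* = 41, Q* = 99.
With the tax collected from buyers, demand (in seller-price terms) shifts: Qd = 304 − 5(P + 9).
Solving gives Q = 79 with buyers paying 45 and producers receiving 36 (the 9 wedge).
Burden on buyers: 4; on producers: 5. (They sum to 9.)

Buyers bear 4 per bag; producers bear 5 per bag.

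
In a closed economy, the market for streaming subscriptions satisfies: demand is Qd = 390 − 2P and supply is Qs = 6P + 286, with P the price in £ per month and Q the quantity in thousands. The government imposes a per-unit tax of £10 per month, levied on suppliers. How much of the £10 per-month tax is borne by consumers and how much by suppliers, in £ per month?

Before the tax: set 390 − 2P = 6P + 286 → P* = £13, Q* = 364.
With the tax collected from suppliers, supply shifts: Qs = 6(P − 10) + 286.
Solving gives Q = 349 with consumers paying £20.5 and suppliers receiving £10.5 (the £10 wedge).
Burden on consumers: £7.5; on suppliers: £2.5. (They sum to £10.)
The less price-elastic side of the market bears the larger share of a per-unit tax.

Consumers bear £7.5 per month; suppliers bear £2.5 per month.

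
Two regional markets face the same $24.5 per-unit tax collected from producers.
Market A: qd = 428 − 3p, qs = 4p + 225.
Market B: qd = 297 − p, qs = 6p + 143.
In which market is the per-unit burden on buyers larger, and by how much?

Market A: pre-tax p* = $29, q* = 341; post-tax q = 299; per-unit burden on buyers = $14.
Market B: pre-tax p* = $22, q* = 275; post-tax q = 254; per-unit burden on buyers = $21.
Difference: $14 vs $21 → market B is larger by $7.

Market B, by $7.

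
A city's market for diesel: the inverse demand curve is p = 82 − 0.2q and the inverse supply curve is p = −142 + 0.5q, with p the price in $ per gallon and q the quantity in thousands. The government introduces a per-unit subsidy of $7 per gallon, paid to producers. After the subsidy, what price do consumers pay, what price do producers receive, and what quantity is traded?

Rewrite in direct form: qd = 410 − 5p and qs = 2p + 284.
Without the subsidy, 410 − 5p = 2p + 284 gives 7p = 126, so p* = $18 and q* = 320.
With a per-unit subsidy paid to producers, each receives p + 7 per unit sold, so supply becomes qs = 2(p + 7) + 284.
Solving gives q = 330 with consumers paying $16 and producers receiving $23 (the $7 wedge).

Consumers pay $16; producers receive $23; quantity = 330.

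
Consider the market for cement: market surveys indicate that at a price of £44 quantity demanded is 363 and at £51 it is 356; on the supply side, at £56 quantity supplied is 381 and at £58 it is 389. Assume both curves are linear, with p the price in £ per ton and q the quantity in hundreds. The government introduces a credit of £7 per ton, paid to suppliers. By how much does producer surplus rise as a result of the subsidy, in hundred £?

Producer surplus rises by £503.72 hundred.

Demand slope: (356 − 363)/(51 − 44) = -1, so qd = 407 − p.
Supply slope: (389 − 381)/(58 − 56) = 4, so qs = 4p + 157.
Before the subsidy: set 407 − p = 4p + 157 → p* = £50, q* = 357.
With a per-unit subsidy paid to suppliers, each receives p + 7 per unit sold, so supply becomes qs = 4(p + 7) + 157.
New equilibrium: buyers pay £44.4, suppliers receive £51.4, q = 362.6. (Wedge: pb − ps = −7.)
ΔPS is the trapezoid between Q = 362.6 and Q = 357 of height £1.4: ½ · (357 + 362.6) · 1.4 = £503.72.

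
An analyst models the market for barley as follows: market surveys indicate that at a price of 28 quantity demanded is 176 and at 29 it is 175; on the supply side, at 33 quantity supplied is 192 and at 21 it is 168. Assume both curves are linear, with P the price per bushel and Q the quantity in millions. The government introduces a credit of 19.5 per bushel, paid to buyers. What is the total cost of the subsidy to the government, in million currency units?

Government outlay = 3724.5 million.

Demand slope: (175 − 176)/(29 − 28) = -1, so Qd = 204 − P.
Supply slope: (168 − 192)/(21 − 33) = 2, so Qs = 2P + 126.
Before the subsidy: set 204 − P = 2P + 126 → P* = 26, Q* = 178.
With a per-unit subsidy paid to buyers, each effectively pays P − 19.5, so demand becomes Qd = 204 − (P − 19.5).
Solving gives Q = 191 with buyers paying 13 and producers receiving 32.5 (the 19.5 wedge).
Outlay = t · Q = 19.5 · 191 = 3724.5.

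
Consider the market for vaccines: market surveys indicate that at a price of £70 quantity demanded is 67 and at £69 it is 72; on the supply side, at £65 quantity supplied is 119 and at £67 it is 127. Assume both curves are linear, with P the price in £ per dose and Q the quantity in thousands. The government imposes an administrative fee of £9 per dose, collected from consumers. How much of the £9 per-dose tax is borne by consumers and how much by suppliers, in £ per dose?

Demand slope: (72 − 67)/(69 − 70) = -5, so Qd = 417 − 5P.
Supply slope: (127 − 119)/(67 − 65) = 4, so Qs = 4P − 141.
Before the tax: set 417 − 5P = 4P − 141 → P* = £62, Q* = 107.
With the tax collected from consumers, demand (in seller-price terms) shifts: Qd = 417 − 5(P + 9).
New equilibrium: consumers pay £66, suppliers receive £57, Q = 87. (Wedge: Pb − Ps = 9.)
Burden on consumers: £4; on suppliers: £5. (They sum to £9.)
The less price-elastic side of the market bears the larger share of a per-unit tax.

Consumers bear £4 per dose; suppliers bear £5 per dose.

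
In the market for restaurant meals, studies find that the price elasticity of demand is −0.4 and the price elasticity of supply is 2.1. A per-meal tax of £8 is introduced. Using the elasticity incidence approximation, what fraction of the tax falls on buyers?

Incidence ratio: buyers' share ≈ εs / (εs + |εd|) = 2.1 / (2.1 + 0.4) = 0.84.
Supply is the more elastic side, so buyers bear the larger share.

Buyers' share ≈ 0.84.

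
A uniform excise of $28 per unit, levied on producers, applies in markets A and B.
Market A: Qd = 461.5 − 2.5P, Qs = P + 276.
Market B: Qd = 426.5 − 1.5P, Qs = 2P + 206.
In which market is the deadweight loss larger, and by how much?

Market B, by $56.

Market A: pre-tax P* = $53, Q* = 329; post-tax Q = 309; deadweight loss = $280.
Market B: pre-tax P* = $63, Q* = 332; post-tax Q = 308; deadweight loss = $336.
Difference: $280 vs $336 → market B is larger by $56.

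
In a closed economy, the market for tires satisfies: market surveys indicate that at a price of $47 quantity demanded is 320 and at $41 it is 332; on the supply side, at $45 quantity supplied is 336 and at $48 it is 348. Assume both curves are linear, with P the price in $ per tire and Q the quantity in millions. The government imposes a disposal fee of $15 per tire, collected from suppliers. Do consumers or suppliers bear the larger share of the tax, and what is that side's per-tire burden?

Consumers bear the larger share: $10 per tire.

Demand slope: (332 − 320)/(41 − 47) = -2, so Qd = 414 − 2P.
Supply slope: (348 − 336)/(48 − 45) = 4, so Qs = 4P + 156.
Without the tax, 414 − 2P = 4P + 156 gives 6P = 258, so P* = $43 and Q* = 328.
With the tax collected from suppliers, supply shifts: Qs = 4(P − 15) + 156.
Solving gives Q = 308 with consumers paying $53 and suppliers receiving $38 (the $15 wedge).
Per-tire burden: consumers $10, suppliers $5.
Consumers take the larger share because demand is less price-elastic here (demand slope 2 vs supply slope 4).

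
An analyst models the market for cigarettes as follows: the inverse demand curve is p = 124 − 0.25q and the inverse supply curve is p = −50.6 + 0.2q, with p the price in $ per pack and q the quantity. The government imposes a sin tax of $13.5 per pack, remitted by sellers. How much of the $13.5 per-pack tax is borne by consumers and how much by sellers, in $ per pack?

Consumers bear $7.5 per pack; sellers bear $6 per pack.

Rewrite in direct form: qd = 496 − 4p and qs = 5p + 253.
Before the tax: set 496 − 4p = 5p + 253 → p* = $27, q* = 388.
With the tax collected from sellers, supply shifts: qs = 5(p − 13.5) + 253.
Solving gives q = 358 with consumers paying $34.5 and sellers receiving $21 (the $13.5 wedge).
Burden on consumers: $7.5; on sellers: $6. (They sum to $13.5.)
The less price-elastic side of the market bears the larger share of a per-unit tax.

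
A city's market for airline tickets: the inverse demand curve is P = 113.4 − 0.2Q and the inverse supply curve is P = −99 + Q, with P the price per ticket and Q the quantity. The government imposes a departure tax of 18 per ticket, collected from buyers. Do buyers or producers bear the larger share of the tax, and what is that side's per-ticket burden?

Inverting to Q(P) form: Qd = 567 − 5P; Qs = P + 99.
Without the tax, 567 − 5P = P + 99 gives 6P = 468, so P* = 78 and Q* = 177.
With the tax collected from buyers, demand (in seller-price terms) shifts: Qd = 567 − 5(P + 18).
Solving gives Q = 162 with buyers paying 81 and producers receiving 63 (the 18 wedge).
Per-ticket burden: buyers 3, producers 15.
Producers take the larger share because supply is less price-elastic here (demand slope 5 vs supply slope 1).
The less price-elastic side of the market bears the larger share of a per-unit tax.

Producers bear the larger share: 15 per ticket.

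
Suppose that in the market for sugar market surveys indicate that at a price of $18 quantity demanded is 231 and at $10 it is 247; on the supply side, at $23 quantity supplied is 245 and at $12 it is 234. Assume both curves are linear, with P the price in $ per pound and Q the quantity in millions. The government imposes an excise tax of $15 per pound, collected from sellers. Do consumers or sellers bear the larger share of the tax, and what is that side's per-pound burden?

Demand slope: (247 − 231)/(10 − 18) = -2, so Qd = 267 − 2P.
Supply slope: (234 − 245)/(12 − 23) = 1, so Qs = P + 222.
Without the tax, 267 − 2P = P + 222 gives 3P = 45, so P* = $15 and Q* = 237.
With the tax collected from sellers, supply shifts: Qs = (P − 15) + 222.
Solving gives Q = 227 with consumers paying $20 and sellers receiving $5 (the $15 wedge).
Per-pound burden: consumers $5, sellers $10.
Sellers take the larger share because supply is less price-elastic here (demand slope 2 vs supply slope 1).
The less price-elastic side of the market bears the larger share of a per-unit tax.

Sellers bear the larger share: $10 per pound.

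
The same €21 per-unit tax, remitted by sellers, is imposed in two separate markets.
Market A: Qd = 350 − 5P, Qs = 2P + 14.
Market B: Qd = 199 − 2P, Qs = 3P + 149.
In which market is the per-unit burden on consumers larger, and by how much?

Market A: pre-tax P* = €48, Q* = 110; post-tax Q = 80; per-unit burden on consumers = €6.
Market B: pre-tax P* = €10, Q* = 179; post-tax Q = 153.8; per-unit burden on consumers = €12.6.
Difference: €6 vs €12.6 → market B is larger by €6.6.

Market B, by €6.6.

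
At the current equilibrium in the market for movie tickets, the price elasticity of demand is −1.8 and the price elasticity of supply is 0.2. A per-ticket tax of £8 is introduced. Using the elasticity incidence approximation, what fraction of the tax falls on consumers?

Consumers' share ≈ 0.1.

Incidence ratio: consumers' share ≈ εs / (εs + |εd|) = 0.2 / (0.2 + 1.8) = 0.1.
Supply is the less elastic side, so consumers bear the smaller share.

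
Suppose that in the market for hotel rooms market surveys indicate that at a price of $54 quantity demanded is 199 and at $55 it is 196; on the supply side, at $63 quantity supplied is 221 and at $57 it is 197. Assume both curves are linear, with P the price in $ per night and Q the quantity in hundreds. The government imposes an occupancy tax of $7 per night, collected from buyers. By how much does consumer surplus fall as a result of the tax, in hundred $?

Demand slope: (196 − 199)/(55 − 54) = -3, so Qd = 361 − 3P.
Supply slope: (197 − 221)/(57 − 63) = 4, so Qs = 4P − 31.
Before the tax: set 361 − 3P = 4P − 31 → P* = $56, Q* = 193.
With the tax collected from buyers, demand (in seller-price terms) shifts: Qd = 361 − 3(P + 7).
Solving gives Q = 181 with buyers paying $60 and suppliers receiving $53 (the $7 wedge).
ΔCS is the trapezoid between Q = 181 and Q = 193 of height $4: ½ · (193 + 181) · 4 = $748.

Consumer surplus falls by $748 hundred.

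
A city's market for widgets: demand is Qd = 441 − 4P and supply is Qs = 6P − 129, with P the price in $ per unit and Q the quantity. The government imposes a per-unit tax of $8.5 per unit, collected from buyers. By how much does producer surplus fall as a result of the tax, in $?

Producer surplus falls by $689.52.

Before the tax: set 441 − 4P = 6P − 129 → P* = $57, Q* = 213.
With the tax collected from buyers, demand (in seller-price terms) shifts: Qd = 441 − 4(P + 8.5).
New equilibrium: buyers pay $62.1, suppliers receive $53.6, Q = 192.6. (Wedge: Pb − Ps = 8.5.)
ΔPS is the trapezoid between Q = 192.6 and Q = 213 of height $3.4: ½ · (213 + 192.6) · 3.4 = $689.52.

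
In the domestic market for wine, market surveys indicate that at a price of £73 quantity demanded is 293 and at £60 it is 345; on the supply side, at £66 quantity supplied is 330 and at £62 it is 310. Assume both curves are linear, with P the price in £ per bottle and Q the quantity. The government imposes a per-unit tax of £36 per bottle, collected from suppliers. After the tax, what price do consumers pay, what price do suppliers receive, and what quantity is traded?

Demand slope: (345 − 293)/(60 − 73) = -4, so Qd = 585 − 4P.
Supply slope: (310 − 330)/(62 − 66) = 5, so Qs = 5P.
Without the tax, 585 − 4P = 5P gives 9P = 585, so P* = £65 and Q* = 325.
With the tax collected from suppliers, supply shifts: Qs = 5(P − 36).
Solving gives Q = 245 with consumers paying £85 and suppliers receiving £49 (the £36 wedge).

Consumers pay £85; suppliers receive £49; quantity = 245.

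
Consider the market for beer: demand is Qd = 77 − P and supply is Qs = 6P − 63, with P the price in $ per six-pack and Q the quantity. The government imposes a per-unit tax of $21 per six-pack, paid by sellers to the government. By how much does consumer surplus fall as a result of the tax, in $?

Before the tax: set 77 − P = 6P − 63 → P* = $20, Q* = 57.
With the tax collected from sellers, supply shifts: Qs = 6(P − 21) − 63.
Solving gives Q = 39 with buyers paying $38 and sellers receiving $17 (the $21 wedge).
ΔCS is the trapezoid between Q = 39 and Q = 57 of height $18: ½ · (57 + 39) · 18 = $864.

Consumer surplus falls by $864.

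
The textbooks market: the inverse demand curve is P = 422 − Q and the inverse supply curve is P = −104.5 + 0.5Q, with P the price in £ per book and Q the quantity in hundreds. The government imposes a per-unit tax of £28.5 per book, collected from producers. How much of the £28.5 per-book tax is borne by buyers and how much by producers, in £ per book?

Rewrite in direct form: Qd = 422 − P and Qs = 2P + 209.
Before the tax: set 422 − P = 2P + 209 → P* = £71, Q* = 351.
With the tax collected from producers, supply shifts: Qs = 2(P − 28.5) + 209.
Solving gives Q = 332 with buyers paying £90 and producers receiving £61.5 (the £28.5 wedge).
Burden on buyers: £19; on producers: £9.5. (They sum to £28.5.)

Buyers bear £19 per book; producers bear £9.5 per book.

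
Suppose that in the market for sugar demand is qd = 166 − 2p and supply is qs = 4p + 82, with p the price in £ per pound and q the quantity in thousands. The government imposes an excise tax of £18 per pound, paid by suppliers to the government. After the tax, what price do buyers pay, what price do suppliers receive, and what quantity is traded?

Before the tax: set 166 − 2p = 4p + 82 → p* = £14, q* = 138.
With the tax collected from suppliers, supply shifts: qs = 4(p − 18) + 82.
New equilibrium: buyers pay £26, suppliers receive £8, q = 114. (Wedge: pb − ps = 18.)

Buyers pay £26; suppliers receive £8; quantity = 114.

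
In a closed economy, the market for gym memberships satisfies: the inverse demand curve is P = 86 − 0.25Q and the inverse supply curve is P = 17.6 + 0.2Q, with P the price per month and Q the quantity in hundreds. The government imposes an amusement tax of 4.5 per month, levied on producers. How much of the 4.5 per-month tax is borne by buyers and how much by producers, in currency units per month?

Buyers bear 2.5 per month; producers bear 2 per month.

Rewrite in direct form: Qd = 344 − 4P and Qs = 5P − 88.
Without the tax, 344 − 4P = 5P − 88 gives 9P = 432, so P* = 48 and Q* = 152.
With the tax collected from producers, supply shifts: Qs = 5(P − 4.5) − 88.
Solving gives Q = 142 with buyers paying 50.5 and producers receiving 46 (the 4.5 wedge).
Burden on buyers: 2.5; on producers: 2. (They sum to 4.5.)
The less price-elastic side of the market bears the larger share of a per-unit tax.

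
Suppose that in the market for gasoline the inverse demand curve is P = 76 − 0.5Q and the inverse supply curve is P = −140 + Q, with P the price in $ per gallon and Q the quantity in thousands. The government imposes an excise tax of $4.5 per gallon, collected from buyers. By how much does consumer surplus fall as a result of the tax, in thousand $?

Consumer surplus falls by $213.75 thousand.

Rewrite in direct form: Qd = 152 − 2P and Qs = P + 140.
Without the tax, 152 − 2P = P + 140 gives 3P = 12, so P* = $4 and Q* = 144.
With the tax collected from buyers, demand (in seller-price terms) shifts: Qd = 152 − 2(P + 4.5).
New equilibrium: buyers pay $5.5, suppliers receive $1, Q = 141. (Wedge: Pb − Ps = 4.5.)
ΔCS is the trapezoid between Q = 141 and Q = 144 of height $1.5: ½ · (144 + 141) · 1.5 = $213.75.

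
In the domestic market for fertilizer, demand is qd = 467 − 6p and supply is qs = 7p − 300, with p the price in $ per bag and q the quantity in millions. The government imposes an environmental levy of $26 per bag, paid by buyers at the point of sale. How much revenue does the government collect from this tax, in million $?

Before the tax: set 467 − 6p = 7p − 300 → p* = $59, q* = 113.
With the tax collected from buyers, demand (in seller-price terms) shifts: qd = 467 − 6(p + 26).
Solving gives q = 29 with buyers paying $73 and sellers receiving $47 (the $26 wedge).
Revenue = t · Q = 26 · 29 = $754.

Tax revenue = $754 million.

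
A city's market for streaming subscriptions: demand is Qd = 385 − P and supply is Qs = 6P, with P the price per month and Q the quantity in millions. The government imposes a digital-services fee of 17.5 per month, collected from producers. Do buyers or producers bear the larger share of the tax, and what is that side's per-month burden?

Buyers bear the larger share: 15 per month.

Without the tax, 385 − P = 6P gives 7P = 385, so P* = 55 and Q* = 330.
With the tax collected from producers, supply shifts: Qs = 6(P − 17.5).
Solving gives Q = 315 with buyers paying 70 and producers receiving 52.5 (the 17.5 wedge).
Per-month burden: buyers 15, producers 2.5.
Buyers take the larger share because demand is less price-elastic here (demand slope 1 vs supply slope 6).
The less price-elastic side of the market bears the larger share of a per-unit tax.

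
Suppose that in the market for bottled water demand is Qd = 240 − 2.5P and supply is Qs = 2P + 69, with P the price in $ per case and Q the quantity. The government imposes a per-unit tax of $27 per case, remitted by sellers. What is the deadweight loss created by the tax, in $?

Deadweight loss = $405.

Before the tax: set 240 − 2.5P = 2P + 69 → P* = $38, Q* = 145.
With the tax collected from sellers, supply shifts: Qs = 2(P − 27) + 69.
New equilibrium: consumers pay $50, sellers receive $23, Q = 115. (Wedge: Pb − Ps = 27.)
Quantity falls by |ΔQ| = |145 − 115| = 30.
DWL = ½ · t · |ΔQ| = ½ · 27 · 30 = $405.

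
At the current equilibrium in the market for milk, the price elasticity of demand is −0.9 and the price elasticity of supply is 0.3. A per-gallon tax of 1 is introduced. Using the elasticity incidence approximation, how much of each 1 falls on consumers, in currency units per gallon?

Incidence ratio: consumers' share ≈ εs / (εs + |εd|) = 0.3 / (0.3 + 0.9) = 0.25.
So consumers bear ≈ 0.25 × 1 = 0.25; sellers bear 0.75.

Consumers bear ≈ 0.25 per gallon.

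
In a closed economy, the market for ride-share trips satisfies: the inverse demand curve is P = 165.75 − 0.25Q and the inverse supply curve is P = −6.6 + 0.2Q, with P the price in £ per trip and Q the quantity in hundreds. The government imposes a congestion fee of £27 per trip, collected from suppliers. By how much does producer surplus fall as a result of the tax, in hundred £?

Rewrite in direct form: Qd = 663 − 4P and Qs = 5P + 33.
Before the tax: set 663 − 4P = 5P + 33 → P* = £70, Q* = 383.
With the tax collected from suppliers, supply shifts: Qs = 5(P − 27) + 33.
New equilibrium: buyers pay £85, suppliers receive £58, Q = 323. (Wedge: Pb − Ps = 27.)
ΔPS is the trapezoid between Q = 323 and Q = 383 of height £12: ½ · (383 + 323) · 12 = £4236.

Producer surplus falls by £4236 hundred.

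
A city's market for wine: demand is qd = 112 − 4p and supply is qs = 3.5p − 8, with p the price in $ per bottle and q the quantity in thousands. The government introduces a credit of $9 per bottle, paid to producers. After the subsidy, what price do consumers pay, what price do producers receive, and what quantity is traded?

Without the subsidy, 112 − 4p = 3.5p − 8 gives 7.5p = 120, so p* = $16 and q* = 48.
With a per-unit subsidy paid to producers, each receives p + 9 per unit sold, so supply becomes qs = 3.5(p + 9) − 8.
Solving gives q = 64.8 with consumers paying $11.8 and producers receiving $20.8 (the $9 wedge).

Consumers pay $11.8; producers receive $20.8; quantity = 64.8.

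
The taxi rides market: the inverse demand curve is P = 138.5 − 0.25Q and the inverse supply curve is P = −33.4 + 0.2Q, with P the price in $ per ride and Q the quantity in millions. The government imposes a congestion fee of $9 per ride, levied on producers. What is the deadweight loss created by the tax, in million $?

Deadweight loss = $90 million.

Rewrite in direct form: Qd = 554 − 4P and Qs = 5P + 167.
Before the tax: set 554 − 4P = 5P + 167 → P* = $43, Q* = 382.
With the tax collected from producers, supply shifts: Qs = 5(P − 9) + 167.
Solving gives Q = 362 with buyers paying $48 and producers receiving $39 (the $9 wedge).
Quantity falls by |ΔQ| = |382 − 362| = 20.
DWL = ½ · t · |ΔQ| = ½ · 9 · 20 = $90.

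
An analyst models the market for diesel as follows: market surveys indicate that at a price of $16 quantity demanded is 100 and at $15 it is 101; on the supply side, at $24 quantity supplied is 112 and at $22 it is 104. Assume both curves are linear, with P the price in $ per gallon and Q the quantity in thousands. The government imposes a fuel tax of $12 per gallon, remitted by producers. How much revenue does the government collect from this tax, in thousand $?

Tax revenue = $1036.8 thousand.

Demand slope: (101 − 100)/(15 − 16) = -1, so Qd = 116 − P.
Supply slope: (104 − 112)/(22 − 24) = 4, so Qs = 4P + 16.
Before the tax: set 116 − P = 4P + 16 → P* = $20, Q* = 96.
With the tax collected from producers, supply shifts: Qs = 4(P − 12) + 16.
New equilibrium: consumers pay $29.6, producers receive $17.6, Q = 86.4. (Wedge: Pb − Ps = 12.)
Revenue = t · Q = 12 · 86.4 = $1036.8.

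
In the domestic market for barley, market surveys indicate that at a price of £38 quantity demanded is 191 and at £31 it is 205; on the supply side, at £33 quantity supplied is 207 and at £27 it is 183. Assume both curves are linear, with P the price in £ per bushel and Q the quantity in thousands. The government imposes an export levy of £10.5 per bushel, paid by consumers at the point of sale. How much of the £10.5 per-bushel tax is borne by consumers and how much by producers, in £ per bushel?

Consumers bear £7 per bushel; producers bear £3.5 per bushel.

Demand slope: (205 − 191)/(31 − 38) = -2, so Qd = 267 − 2P.
Supply slope: (183 − 207)/(27 − 33) = 4, so Qs = 4P + 75.
Without the tax, 267 − 2P = 4P + 75 gives 6P = 192, so P* = £32 and Q* = 203.
With the tax collected from consumers, demand (in seller-price terms) shifts: Qd = 267 − 2(P + 10.5).
Solving gives Q = 189 with consumers paying £39 and producers receiving £28.5 (the £10.5 wedge).
Burden on consumers: £7; on producers: £3.5. (They sum to £10.5.)
The less price-elastic side of the market bears the larger share of a per-unit tax.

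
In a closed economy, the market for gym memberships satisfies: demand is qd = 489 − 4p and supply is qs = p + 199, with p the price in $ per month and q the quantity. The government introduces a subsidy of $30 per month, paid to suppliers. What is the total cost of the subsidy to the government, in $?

Government outlay = $8430.

Before the subsidy: set 489 − 4p = p + 199 → p* = $58, q* = 257.
With a per-unit subsidy paid to suppliers, each receives p + 30 per unit sold, so supply becomes qs = (p + 30) + 199.
Solving gives q = 281 with buyers paying $52 and suppliers receiving $82 (the $30 wedge).
Outlay = t · Q = 30 · 281 = $8430.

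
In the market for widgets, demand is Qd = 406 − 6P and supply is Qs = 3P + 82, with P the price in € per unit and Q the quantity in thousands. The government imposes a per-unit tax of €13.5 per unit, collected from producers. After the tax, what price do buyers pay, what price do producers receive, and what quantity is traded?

Without the tax, 406 − 6P = 3P + 82 gives 9P = 324, so P* = €36 and Q* = 190.
With the tax collected from producers, supply shifts: Qs = 3(P − 13.5) + 82.
Solving gives Q = 163 with buyers paying €40.5 and producers receiving €27 (the €13.5 wedge).

Buyers pay €40.5; producers receive €27; quantity = 163.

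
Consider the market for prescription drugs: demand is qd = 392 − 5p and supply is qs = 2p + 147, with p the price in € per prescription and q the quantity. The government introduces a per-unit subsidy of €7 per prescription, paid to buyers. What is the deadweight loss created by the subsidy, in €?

Without the subsidy, 392 − 5p = 2p + 147 gives 7p = 245, so p* = €35 and q* = 217.
With a per-unit subsidy paid to buyers, each effectively pays p − 7, so demand becomes qd = 392 − 5(p − 7).
New equilibrium: buyers pay €33, suppliers receive €40, q = 227. (Wedge: pb − ps = −7.)
Quantity rises by |ΔQ| = |217 − 227| = 10.
DWL = ½ · t · |ΔQ| = ½ · 7 · 10 = €35.

Deadweight loss = €35.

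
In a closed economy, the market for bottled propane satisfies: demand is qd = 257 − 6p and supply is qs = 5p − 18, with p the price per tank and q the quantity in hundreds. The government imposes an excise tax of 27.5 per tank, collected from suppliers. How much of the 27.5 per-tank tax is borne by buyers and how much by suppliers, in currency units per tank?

Without the tax, 257 − 6p = 5p − 18 gives 11p = 275, so p* = 25 and q* = 107.
With the tax collected from suppliers, supply shifts: qs = 5(p − 27.5) − 18.
New equilibrium: buyers pay 37.5, suppliers receive 10, q = 32. (Wedge: pb − ps = 27.5.)
Burden on buyers: 12.5; on suppliers: 15. (They sum to 27.5.)

Buyers bear 12.5 per tank; suppliers bear 15 per tank.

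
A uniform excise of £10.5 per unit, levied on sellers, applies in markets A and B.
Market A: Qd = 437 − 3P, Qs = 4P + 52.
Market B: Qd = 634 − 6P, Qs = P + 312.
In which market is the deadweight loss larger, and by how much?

Market A: pre-tax P* = £55, Q* = 272; post-tax Q = 254; deadweight loss = £94.5.
Market B: pre-tax P* = £46, Q* = 358; post-tax Q = 349; deadweight loss = £47.25.
Difference: £94.5 vs £47.25 → market A is larger by £47.25.

Market A, by £47.25.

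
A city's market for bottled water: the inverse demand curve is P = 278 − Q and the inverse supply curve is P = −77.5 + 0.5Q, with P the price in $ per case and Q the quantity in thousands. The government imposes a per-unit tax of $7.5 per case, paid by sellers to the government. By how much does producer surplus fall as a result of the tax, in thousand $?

Inverting to Q(P) form: Qd = 278 − P; Qs = 2P + 155.
Before the tax: set 278 − P = 2P + 155 → P* = $41, Q* = 237.
With the tax collected from sellers, supply shifts: Qs = 2(P − 7.5) + 155.
Solving gives Q = 232 with consumers paying $46 and sellers receiving $38.5 (the $7.5 wedge).
ΔPS is the trapezoid between Q = 232 and Q = 237 of height $2.5: ½ · (237 + 232) · 2.5 = $586.25.

Producer surplus falls by $586.25 thousand.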